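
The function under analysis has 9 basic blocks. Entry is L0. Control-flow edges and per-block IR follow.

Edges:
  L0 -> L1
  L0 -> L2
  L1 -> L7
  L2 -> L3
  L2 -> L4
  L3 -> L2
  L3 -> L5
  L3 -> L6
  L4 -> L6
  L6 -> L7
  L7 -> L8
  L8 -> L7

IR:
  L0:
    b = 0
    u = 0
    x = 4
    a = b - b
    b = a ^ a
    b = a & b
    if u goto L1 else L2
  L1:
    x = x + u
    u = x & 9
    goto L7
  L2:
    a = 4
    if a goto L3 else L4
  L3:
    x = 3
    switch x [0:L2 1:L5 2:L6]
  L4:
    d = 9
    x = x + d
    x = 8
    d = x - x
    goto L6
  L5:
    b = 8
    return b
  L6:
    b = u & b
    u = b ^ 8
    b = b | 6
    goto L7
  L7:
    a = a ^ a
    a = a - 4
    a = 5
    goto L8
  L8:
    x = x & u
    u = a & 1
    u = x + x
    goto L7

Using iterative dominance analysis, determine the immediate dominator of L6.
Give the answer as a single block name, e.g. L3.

Answer: L2

Working:
idom tree: L1←L0 L2←L0 L3←L2 L4←L2 L5←L3 L6←L2 L7←L0 L8←L7
Dom at joins:
  L2: preds {L0,L3}: {L0} ∩ {L0,L2,L3} = {L0}; idom=L0
  L6: preds {L3,L4}: {L0,L2,L3} ∩ {L0,L2,L4} = {L0,L2}; idom=L2
  L7: preds {L1,L6,L8}: {L0,L1} ∩ {L0,L2,L6} ∩ {L0,L7,L8} = {L0}; idom=L0

idom(L6) = L2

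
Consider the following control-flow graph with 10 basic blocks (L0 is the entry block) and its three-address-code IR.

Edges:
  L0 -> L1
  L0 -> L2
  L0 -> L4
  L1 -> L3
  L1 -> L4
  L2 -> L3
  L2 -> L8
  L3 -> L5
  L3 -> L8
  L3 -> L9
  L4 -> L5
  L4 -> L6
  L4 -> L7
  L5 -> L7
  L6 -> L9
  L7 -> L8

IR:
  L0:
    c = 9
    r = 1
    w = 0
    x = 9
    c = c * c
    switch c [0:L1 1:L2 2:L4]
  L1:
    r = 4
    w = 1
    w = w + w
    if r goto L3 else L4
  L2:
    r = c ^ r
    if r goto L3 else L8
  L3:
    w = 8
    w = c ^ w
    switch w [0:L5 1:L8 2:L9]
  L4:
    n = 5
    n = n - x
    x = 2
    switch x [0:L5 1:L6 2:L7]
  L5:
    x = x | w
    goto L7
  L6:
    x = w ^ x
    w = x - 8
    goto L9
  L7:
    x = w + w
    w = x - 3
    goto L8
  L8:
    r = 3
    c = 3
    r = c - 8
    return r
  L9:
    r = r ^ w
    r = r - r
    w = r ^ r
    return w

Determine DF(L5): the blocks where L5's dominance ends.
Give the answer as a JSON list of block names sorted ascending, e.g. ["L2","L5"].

idom tree: L1←L0 L2←L0 L3←L0 L4←L0 L5←L0 L6←L4 L7←L0 L8←L0 L9←L0
Dom∩ at merges:
  L3: preds {L1,L2}: {L0,L1} ∩ {L0,L2} = {L0}; idom=L0
  L4: preds {L0,L1}: {L0} ∩ {L0,L1} = {L0}; idom=L0
  L5: preds {L3,L4}: {L0,L3} ∩ {L0,L4} = {L0}; idom=L0
  L7: preds {L4,L5}: {L0,L4} ∩ {L0,L5} = {L0}; idom=L0
  L8: preds {L2,L3,L7}: {L0,L2} ∩ {L0,L3} ∩ {L0,L7} = {L0}; idom=L0
  L9: preds {L3,L6}: {L0,L3} ∩ {L0,L4,L6} = {L0}; idom=L0

DF derivation:
  join L3 pred L1: L1 stop@L0
  join L3 pred L2: L2 stop@L0
  join L4 pred L0: · stop@L0
  join L4 pred L1: L1 stop@L0
  join L5 pred L3: L3 stop@L0
  join L5 pred L4: L4 stop@L0
  join L7 pred L4: L4 stop@L0
  join L7 pred L5: L5 stop@L0
  join L8 pred L2: L2 stop@L0
  join L8 pred L3: L3 stop@L0
  join L8 pred L7: L7 stop@L0
  join L9 pred L3: L3 stop@L0
  join L9 pred L6: L6→L4 stop@L0
  L0: DF=∅
  L1: DF={L3,L4}
  L2: DF={L3,L8}
  L3: DF={L5,L8,L9}
  L4: DF={L5,L7,L9}
  L5: DF={L7}
  L6: DF={L9}
  L7: DF={L8}
  L8: DF=∅
  L9: DF=∅

DF(L5) = ["L7"]

Answer: ["L7"]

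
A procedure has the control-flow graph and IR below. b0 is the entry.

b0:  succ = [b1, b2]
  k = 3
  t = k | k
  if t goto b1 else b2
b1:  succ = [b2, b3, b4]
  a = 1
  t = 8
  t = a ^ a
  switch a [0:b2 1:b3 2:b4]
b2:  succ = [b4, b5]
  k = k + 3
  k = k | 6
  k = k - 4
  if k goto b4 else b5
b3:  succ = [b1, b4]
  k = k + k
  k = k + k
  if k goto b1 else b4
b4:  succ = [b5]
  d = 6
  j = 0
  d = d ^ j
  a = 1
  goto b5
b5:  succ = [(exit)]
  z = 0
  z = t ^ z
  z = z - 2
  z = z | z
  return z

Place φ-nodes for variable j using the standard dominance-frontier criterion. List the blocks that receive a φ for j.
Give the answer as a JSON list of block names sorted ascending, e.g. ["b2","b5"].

idom tree: b1←b0 b2←b0 b3←b1 b4←b0 b5←b0
Dom at joins:
  b1: preds {b0,b3}: {b0} ∩ {b0,b1,b3} = {b0}; idom=b0
  b2: preds {b0,b1}: {b0} ∩ {b0,b1} = {b0}; idom=b0
  b4: preds {b1,b2,b3}: {b0,b1} ∩ {b0,b2} ∩ {b0,b1,b3} = {b0}; idom=b0
  b5: preds {b2,b4}: {b0,b2} ∩ {b0,b4} = {b0}; idom=b0

DF derivation:
  b1←b0: walk · to b0
  b1←b3: walk b3→b1 to b0
  b2←b0: walk · to b0
  b2←b1: walk b1 to b0
  b4←b1: walk b1 to b0
  b4←b2: walk b2 to b0
  b4←b3: walk b3→b1 to b0
  b5←b2: walk b2 to b0
  b5←b4: walk b4 to b0
  DF(b0)=∅
  DF(b1)={b1,b2,b4}
  DF(b2)={b4,b5}
  DF(b3)={b1,b4}
  DF(b4)={b5}
  DF(b5)=∅

φ for j: defs {b4}
  DF⁺ = {b5}

Answer: ["b5"]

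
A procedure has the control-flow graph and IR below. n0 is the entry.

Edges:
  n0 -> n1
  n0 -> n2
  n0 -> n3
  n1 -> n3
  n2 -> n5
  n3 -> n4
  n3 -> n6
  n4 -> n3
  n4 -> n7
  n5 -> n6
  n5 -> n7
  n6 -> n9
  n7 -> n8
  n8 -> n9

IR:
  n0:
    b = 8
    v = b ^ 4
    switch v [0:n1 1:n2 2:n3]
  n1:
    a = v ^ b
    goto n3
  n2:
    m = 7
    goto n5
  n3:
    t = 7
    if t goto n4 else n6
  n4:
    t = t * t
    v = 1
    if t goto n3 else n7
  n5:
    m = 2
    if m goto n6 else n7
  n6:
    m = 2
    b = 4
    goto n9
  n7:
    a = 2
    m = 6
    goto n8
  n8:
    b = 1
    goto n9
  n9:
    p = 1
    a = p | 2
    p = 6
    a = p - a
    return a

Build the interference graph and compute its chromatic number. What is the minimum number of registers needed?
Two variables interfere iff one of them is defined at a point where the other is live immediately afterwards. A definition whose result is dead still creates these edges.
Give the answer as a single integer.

Answer: 2

Derivation:
Block summaries:
  n0 def {b,v} use ∅
  n1 def {a} use {b,v}
  n2 def {m} use ∅
  n3 def {t} use ∅
  n4 def {t,v} use {t}
  n5 def {m} use ∅
  n6 def {b,m} use ∅
  n7 def {a,m} use ∅
  n8 def {b} use ∅
  n9 def {a,p} use ∅

Live sets:
  live n0: ∅→{b,v}
  live n1: {b,v}→∅
  live n2: ∅→∅
  live n3: ∅→{t}
  live n4: {t}→∅
  live n5: ∅→∅
  live n6: ∅→∅
  live n7: ∅→∅
  live n8: ∅→∅
  live n9: ∅→∅

Interference:
  a: {p}
  b: {v}
  m: ∅
  p: {a}
  t: {v}
  v: {b,t}

Colouring:
  lower bound: {a,p} mutually conflict ⇒ χ ≥ 2
  assign a→r0 b→r1 m→r0 p→r1 t→r1 v→r0 — no edge inside a register ⇒ χ ≤ 2
  χ = 2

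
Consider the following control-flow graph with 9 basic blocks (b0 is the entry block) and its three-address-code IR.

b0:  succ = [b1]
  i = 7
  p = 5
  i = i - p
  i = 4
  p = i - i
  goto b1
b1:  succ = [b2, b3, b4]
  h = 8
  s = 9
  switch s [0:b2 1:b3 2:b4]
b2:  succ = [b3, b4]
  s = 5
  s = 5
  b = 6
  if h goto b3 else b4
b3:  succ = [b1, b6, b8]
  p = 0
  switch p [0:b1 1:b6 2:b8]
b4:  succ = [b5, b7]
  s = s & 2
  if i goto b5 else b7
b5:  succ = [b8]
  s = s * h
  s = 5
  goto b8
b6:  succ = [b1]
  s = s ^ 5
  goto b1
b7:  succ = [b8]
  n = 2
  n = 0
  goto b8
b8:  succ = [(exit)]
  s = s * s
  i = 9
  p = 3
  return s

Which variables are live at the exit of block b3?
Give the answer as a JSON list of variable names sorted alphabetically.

Block summaries:
  b0: {i,p} / ∅
  b1: {h,s} / ∅
  b2: {b,s} / {h}
  b3: {p} / ∅
  b4: {s} / {i,s}
  b5: {s} / {h,s}
  b6: {s} / {s}
  b7: {n} / ∅
  b8: {i,p,s} / {s}

Liveness:
  b0: in=∅ out={i}
  b1: in={i} out={h,i,s}
  b2: in={h,i} out={h,i,s}
  b3: in={i,s} out={i,s}
  b4: in={h,i,s} out={h,s}
  b5: in={h,s} out={s}
  b6: in={i,s} out={i}
  b7: in={s} out={s}
  b8: in={s} out=∅

live-out(b3) = ["i", "s"]

Answer: ["i", "s"]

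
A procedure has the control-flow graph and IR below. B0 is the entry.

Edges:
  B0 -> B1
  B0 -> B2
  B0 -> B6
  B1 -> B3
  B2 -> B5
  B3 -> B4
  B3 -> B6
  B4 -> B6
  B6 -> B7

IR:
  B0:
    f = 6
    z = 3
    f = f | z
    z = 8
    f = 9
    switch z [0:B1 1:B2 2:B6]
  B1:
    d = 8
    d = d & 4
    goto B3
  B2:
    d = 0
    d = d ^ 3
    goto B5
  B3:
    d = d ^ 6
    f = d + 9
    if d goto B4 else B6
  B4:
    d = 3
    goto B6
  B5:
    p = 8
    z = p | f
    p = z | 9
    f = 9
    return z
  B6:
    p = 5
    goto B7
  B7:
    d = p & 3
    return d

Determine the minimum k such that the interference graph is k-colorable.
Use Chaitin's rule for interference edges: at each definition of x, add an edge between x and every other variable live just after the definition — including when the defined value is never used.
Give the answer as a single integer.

Answer: 3

Working:
def/use:
  B0: {f,z} / ∅
  B1: {d} / ∅
  B2: {d} / ∅
  B3: {d,f} / {d}
  B4: {d} / ∅
  B5: {f,p,z} / {f}
  B6: {p} / ∅
  B7: {d} / {p}

Live sets:
  B0 li=∅ lo={f}
  B1 li=∅ lo={d}
  B2 li={f} lo={f}
  B3 li={d} lo=∅
  B4 li=∅ lo=∅
  B5 li={f} lo=∅
  B6 li=∅ lo={p}
  B7 li={p} lo=∅

Conflict graph:
  d — {f}
  f — {d,p,z}
  p — {f,z}
  z — {f,p}

Chromatic number:
  clique {f,p,z} ⇒ need ≥ 3
  3-colouring: r0={f}  r1={d,p}  r2={z}
  χ = 3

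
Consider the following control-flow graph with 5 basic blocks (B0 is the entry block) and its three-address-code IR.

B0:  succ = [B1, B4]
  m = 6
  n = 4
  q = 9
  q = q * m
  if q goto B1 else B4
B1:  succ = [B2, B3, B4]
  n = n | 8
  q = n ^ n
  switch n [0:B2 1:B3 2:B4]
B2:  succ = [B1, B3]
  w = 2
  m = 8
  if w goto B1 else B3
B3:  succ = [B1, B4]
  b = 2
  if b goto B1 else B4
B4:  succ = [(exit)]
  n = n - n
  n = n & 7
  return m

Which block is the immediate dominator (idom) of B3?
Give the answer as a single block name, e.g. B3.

idom tree: B1←B0 B2←B1 B3←B1 B4←B0
Dom at joins:
  B1: preds {B0,B2,B3}: {B0} ∩ {B0,B1,B2} ∩ {B0,B1,B3} = {B0}; idom=B0
  B3: preds {B1,B2}: {B0,B1} ∩ {B0,B1,B2} = {B0,B1}; idom=B1
  B4: preds {B0,B1,B3}: {B0} ∩ {B0,B1} ∩ {B0,B1,B3} = {B0}; idom=B0

idom(B3) = B1

Answer: B1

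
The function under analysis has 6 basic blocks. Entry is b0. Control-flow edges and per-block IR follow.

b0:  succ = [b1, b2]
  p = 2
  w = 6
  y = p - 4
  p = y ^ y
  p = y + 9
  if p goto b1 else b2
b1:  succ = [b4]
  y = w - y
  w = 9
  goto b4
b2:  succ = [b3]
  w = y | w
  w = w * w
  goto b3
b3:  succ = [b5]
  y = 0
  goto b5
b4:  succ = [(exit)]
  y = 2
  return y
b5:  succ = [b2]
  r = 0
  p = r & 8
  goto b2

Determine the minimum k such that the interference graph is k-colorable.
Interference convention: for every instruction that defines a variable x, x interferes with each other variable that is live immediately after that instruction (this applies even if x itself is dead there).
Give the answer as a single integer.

def/use:
  b0: {p,w,y} / ∅
  b1: {w,y} / {w,y}
  b2: {w} / {w,y}
  b3: {y} / ∅
  b4: {y} / ∅
  b5: {p,r} / ∅

Backward fixpoint:
  live b0: ∅→{w,y}
  live b1: {w,y}→∅
  live b2: {w,y}→{w}
  live b3: {w}→{w,y}
  live b4: ∅→∅
  live b5: {w,y}→{w,y}

Interfere edges:
  p↔{w,y}
  r↔{w,y}
  w↔{p,r,y}
  y↔{p,r,w}

Chromatic number:
  {p,w,y} pairwise interfere (3-clique) ⇒ χ ≥ 3
  assign p→R2 r→R2 w→R0 y→R1 — no edge inside a register ⇒ χ ≤ 3
  χ = 3

Answer: 3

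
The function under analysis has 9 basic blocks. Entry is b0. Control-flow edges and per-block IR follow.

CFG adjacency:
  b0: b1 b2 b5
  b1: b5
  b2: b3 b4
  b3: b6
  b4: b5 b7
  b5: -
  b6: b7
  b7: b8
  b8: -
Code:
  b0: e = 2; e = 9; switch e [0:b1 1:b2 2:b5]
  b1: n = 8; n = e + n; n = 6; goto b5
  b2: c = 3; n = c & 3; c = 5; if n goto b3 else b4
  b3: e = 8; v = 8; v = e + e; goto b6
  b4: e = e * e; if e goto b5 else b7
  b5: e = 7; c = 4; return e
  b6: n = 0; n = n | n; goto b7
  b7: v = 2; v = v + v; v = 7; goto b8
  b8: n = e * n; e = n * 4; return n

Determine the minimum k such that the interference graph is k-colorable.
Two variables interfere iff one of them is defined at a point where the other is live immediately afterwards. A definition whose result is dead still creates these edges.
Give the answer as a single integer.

def/use:
  b0 def {e} use ∅
  b1 def {n} use {e}
  b2 def {c,n} use ∅
  b3 def {e,v} use ∅
  b4 def {e} use {e}
  b5 def {c,e} use ∅
  b6 def {n} use ∅
  b7 def {v} use ∅
  b8 def {e,n} use {e,n}

Backward fixpoint:
  b0 li=∅ lo={e}
  b1 li={e} lo=∅
  b2 li={e} lo={e,n}
  b3 li=∅ lo={e}
  b4 li={e,n} lo={e,n}
  b5 li=∅ lo=∅
  b6 li={e} lo={e,n}
  b7 li={e,n} lo={e,n}
  b8 li={e,n} lo=∅

Interfere edges:
  c: {e,n}
  e: {c,n,v}
  n: {c,e,v}
  v: {e,n}

Registers:
  clique {c,e,n} ⇒ need ≥ 3
  3-colouring: r0={e}  r1={n}  r2={c,v}
  χ = 3

Answer: 3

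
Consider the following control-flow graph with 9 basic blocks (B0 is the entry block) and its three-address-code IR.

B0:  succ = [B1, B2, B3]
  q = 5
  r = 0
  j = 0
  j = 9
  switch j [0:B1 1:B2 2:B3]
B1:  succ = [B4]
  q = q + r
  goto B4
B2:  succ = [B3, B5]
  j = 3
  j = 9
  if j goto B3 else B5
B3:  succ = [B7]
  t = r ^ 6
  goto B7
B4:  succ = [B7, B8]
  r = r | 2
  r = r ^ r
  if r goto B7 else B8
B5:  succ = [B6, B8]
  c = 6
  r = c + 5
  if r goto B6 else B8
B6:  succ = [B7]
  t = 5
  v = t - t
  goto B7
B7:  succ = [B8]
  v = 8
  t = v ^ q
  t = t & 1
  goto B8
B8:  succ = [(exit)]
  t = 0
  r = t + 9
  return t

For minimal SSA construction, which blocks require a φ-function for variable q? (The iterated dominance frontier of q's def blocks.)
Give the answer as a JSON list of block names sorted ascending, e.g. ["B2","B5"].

idom tree: B1←B0 B2←B0 B3←B0 B4←B1 B5←B2 B6←B5 B7←B0 B8←B0
Dom∩ at merges:
  B3: preds {B0,B2}: {B0} ∩ {B0,B2} = {B0}; idom=B0
  B7: preds {B3,B4,B6}: {B0,B3} ∩ {B0,B1,B4} ∩ {B0,B2,B5,B6} = {B0}; idom=B0
  B8: preds {B4,B5,B7}: {B0,B1,B4} ∩ {B0,B2,B5} ∩ {B0,B7} = {B0}; idom=B0

Frontier:
  join B3 pred B0: · stop@B0
  join B3 pred B2: B2 stop@B0
  join B7 pred B3: B3 stop@B0
  join B7 pred B4: B4→B1 stop@B0
  join B7 pred B6: B6→B5→B2 stop@B0
  join B8 pred B4: B4→B1 stop@B0
  join B8 pred B5: B5→B2 stop@B0
  join B8 pred B7: B7 stop@B0
  B0 → ∅
  B1 → {B7,B8}
  B2 → {B3,B7,B8}
  B3 → {B7}
  B4 → {B7,B8}
  B5 → {B7,B8}
  B6 → {B7}
  B7 → {B8}
  B8 → ∅

φ for q: defs {B0,B1}
  DF⁺ = {B7,B8}

Answer: ["B7", "B8"]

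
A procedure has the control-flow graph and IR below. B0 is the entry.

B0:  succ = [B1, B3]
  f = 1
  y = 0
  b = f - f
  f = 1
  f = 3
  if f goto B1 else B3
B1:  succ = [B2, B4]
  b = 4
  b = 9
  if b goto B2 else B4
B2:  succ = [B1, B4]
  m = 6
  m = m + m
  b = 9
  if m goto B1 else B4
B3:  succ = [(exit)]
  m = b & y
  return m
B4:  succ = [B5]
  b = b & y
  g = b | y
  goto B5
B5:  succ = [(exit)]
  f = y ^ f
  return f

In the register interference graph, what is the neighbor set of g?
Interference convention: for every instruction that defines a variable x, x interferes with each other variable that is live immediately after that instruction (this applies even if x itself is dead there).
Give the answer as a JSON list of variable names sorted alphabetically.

Answer: ["f", "y"]

Analysis:
def/use:
  B0 def {b,f,y} use ∅
  B1 def {b} use ∅
  B2 def {b,m} use ∅
  B3 def {m} use {b,y}
  B4 def {b,g} use {b,y}
  B5 def {f} use {f,y}

Liveness:
  B0: in=∅ out={b,f,y}
  B1: in={f,y} out={b,f,y}
  B2: in={f,y} out={b,f,y}
  B3: in={b,y} out=∅
  B4: in={b,f,y} out={f,y}
  B5: in={f,y} out=∅

Interfere edges:
  b↔{f,m,y}
  f↔{b,g,m,y}
  g↔{f,y}
  m↔{b,f,y}
  y↔{b,f,g,m}

N(g) = ["f", "y"]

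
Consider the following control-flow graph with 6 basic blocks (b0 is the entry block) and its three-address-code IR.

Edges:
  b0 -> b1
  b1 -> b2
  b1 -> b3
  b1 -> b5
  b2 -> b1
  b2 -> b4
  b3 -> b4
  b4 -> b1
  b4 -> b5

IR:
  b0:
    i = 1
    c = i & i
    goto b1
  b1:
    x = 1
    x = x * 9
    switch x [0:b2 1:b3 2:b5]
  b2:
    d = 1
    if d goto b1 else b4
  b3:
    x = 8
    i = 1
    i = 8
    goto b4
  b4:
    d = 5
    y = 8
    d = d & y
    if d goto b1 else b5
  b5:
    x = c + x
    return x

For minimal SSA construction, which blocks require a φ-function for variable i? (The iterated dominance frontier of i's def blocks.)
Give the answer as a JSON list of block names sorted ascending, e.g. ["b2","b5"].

idom tree: b1←b0 b2←b1 b3←b1 b4←b1 b5←b1
Join-block Dom:
  b1: preds {b0,b2,b4}: {b0} ∩ {b0,b1,b2} ∩ {b0,b1,b4} = {b0}; idom=b0
  b4: preds {b2,b3}: {b0,b1,b2} ∩ {b0,b1,b3} = {b0,b1}; idom=b1
  b5: preds {b1,b4}: {b0,b1} ∩ {b0,b1,b4} = {b0,b1}; idom=b1

DF walk-up:
  join b1 pred b0: · stop@b0
  join b1 pred b2: b2→b1 stop@b0
  join b1 pred b4: b4→b1 stop@b0
  join b4 pred b2: b2 stop@b1
  join b4 pred b3: b3 stop@b1
  join b5 pred b1: · stop@b1
  join b5 pred b4: b4 stop@b1
  b0 → ∅
  b1 → {b1}
  b2 → {b1,b4}
  b3 → {b4}
  b4 → {b1,b5}
  b5 → ∅

φ for i: defs {b0,b3}
  DF⁺ = {b1,b4,b5}

Answer: ["b1", "b4", "b5"]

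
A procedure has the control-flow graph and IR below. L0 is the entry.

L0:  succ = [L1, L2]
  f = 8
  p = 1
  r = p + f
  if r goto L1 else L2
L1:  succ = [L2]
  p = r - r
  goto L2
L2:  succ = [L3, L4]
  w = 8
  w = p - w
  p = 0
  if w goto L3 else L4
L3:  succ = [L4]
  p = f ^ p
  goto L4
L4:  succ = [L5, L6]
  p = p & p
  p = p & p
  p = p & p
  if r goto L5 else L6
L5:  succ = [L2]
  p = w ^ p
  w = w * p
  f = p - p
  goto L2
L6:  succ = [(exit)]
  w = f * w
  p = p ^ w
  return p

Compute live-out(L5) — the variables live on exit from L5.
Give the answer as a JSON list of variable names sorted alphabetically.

Answer: ["f", "p", "r"]

Working:
Per-block:
  L0: def={f,p,r} ue=∅
  L1: def={p} ue={r}
  L2: def={p,w} ue={p}
  L3: def={p} ue={f,p}
  L4: def={p} ue={p,r}
  L5: def={f,p,w} ue={p,w}
  L6: def={p,w} ue={f,p,w}

Backward fixpoint:
  L0 li=∅ lo={f,p,r}
  L1 li={f,r} lo={f,p,r}
  L2 li={f,p,r} lo={f,p,r,w}
  L3 li={f,p,r,w} lo={f,p,r,w}
  L4 li={f,p,r,w} lo={f,p,r,w}
  L5 li={p,r,w} lo={f,p,r}
  L6 li={f,p,w} lo=∅

live-out(L5) = ["f", "p", "r"]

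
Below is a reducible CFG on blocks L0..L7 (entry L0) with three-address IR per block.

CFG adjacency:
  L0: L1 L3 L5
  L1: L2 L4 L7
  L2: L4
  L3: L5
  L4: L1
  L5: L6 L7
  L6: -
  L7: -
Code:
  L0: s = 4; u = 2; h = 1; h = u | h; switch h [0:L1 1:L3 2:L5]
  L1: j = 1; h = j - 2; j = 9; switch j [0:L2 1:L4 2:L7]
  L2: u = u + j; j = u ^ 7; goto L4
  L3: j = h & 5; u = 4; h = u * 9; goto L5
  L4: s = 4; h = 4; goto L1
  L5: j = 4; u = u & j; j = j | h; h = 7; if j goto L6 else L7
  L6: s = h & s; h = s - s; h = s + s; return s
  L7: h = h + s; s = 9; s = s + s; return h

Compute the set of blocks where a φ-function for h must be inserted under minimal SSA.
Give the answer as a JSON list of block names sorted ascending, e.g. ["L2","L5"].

Answer: ["L1", "L5", "L7"]

Derivation:
idom tree: L1←L0 L2←L1 L3←L0 L4←L1 L5←L0 L6←L5 L7←L0
Join-block Dom:
  L1: preds {L0,L4}: {L0} ∩ {L0,L1,L4} = {L0}; idom=L0
  L4: preds {L1,L2}: {L0,L1} ∩ {L0,L1,L2} = {L0,L1}; idom=L1
  L5: preds {L0,L3}: {L0} ∩ {L0,L3} = {L0}; idom=L0
  L7: preds {L1,L5}: {L0,L1} ∩ {L0,L5} = {L0}; idom=L0

Frontier:
  L1←L0: walk · to L0
  L1←L4: walk L4→L1 to L0
  L4←L1: walk · to L1
  L4←L2: walk L2 to L1
  L5←L0: walk · to L0
  L5←L3: walk L3 to L0
  L7←L1: walk L1 to L0
  L7←L5: walk L5 to L0
  L0: DF=∅
  L1: DF={L1,L7}
  L2: DF={L4}
  L3: DF={L5}
  L4: DF={L1}
  L5: DF={L7}
  L6: DF=∅
  L7: DF=∅

φ for h: defs {L0,L1,L3,L4,L5,L6,L7}
  DF⁺ = {L1,L5,L7}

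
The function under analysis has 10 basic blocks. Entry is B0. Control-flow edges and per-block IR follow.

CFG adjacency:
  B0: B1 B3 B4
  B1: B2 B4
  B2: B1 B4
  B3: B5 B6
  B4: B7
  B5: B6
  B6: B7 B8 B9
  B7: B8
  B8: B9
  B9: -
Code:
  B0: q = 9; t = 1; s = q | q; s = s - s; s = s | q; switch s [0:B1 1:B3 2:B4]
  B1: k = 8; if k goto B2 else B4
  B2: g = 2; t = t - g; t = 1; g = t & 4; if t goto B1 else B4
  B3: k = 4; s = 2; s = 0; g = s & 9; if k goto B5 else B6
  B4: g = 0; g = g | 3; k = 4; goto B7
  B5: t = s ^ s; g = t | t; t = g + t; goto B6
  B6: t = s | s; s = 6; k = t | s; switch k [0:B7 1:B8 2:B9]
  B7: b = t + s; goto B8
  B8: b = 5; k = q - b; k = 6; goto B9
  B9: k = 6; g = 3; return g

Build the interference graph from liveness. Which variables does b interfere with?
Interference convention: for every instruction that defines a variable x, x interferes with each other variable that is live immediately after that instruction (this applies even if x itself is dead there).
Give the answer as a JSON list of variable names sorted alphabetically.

Per-block:
  B0 def {q,s,t} use ∅
  B1 def {k} use ∅
  B2 def {g,t} use {t}
  B3 def {g,k,s} use ∅
  B4 def {g,k} use ∅
  B5 def {g,t} use {s}
  B6 def {k,s,t} use {s}
  B7 def {b} use {s,t}
  B8 def {b,k} use {q}
  B9 def {g,k} use ∅

Liveness:
  B0 li=∅ lo={q,s,t}
  B1 li={q,s,t} lo={q,s,t}
  B2 li={q,s,t} lo={q,s,t}
  B3 li={q} lo={q,s}
  B4 li={q,s,t} lo={q,s,t}
  B5 li={q,s} lo={q,s}
  B6 li={q,s} lo={q,s,t}
  B7 li={q,s,t} lo={q}
  B8 li={q} lo=∅
  B9 li=∅ lo=∅

Interfere edges:
  b: {q}
  g: {k,q,s,t}
  k: {g,q,s,t}
  q: {b,g,k,s,t}
  s: {g,k,q,t}
  t: {g,k,q,s}

N(b) = ["q"]

Answer: ["q"]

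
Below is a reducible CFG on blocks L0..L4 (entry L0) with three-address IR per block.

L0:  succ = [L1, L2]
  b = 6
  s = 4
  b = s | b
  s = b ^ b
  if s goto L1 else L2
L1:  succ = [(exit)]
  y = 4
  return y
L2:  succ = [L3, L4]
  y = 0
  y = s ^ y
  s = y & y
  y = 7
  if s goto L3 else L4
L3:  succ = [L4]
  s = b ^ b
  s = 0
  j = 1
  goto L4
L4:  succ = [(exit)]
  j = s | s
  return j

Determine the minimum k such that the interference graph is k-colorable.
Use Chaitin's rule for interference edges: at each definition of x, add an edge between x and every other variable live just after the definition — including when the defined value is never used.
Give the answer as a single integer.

Answer: 3

Derivation:
Per-block:
  L0: {b,s} / ∅
  L1: {y} / ∅
  L2: {s,y} / {s}
  L3: {j,s} / {b}
  L4: {j} / {s}

Live sets:
  live L0: ∅→{b,s}
  live L1: ∅→∅
  live L2: {b,s}→{b,s}
  live L3: {b}→{s}
  live L4: {s}→∅

Interfere edges:
  b: {s,y}
  j: {s}
  s: {b,j,y}
  y: {b,s}

Registers:
  {b,s,y} pairwise interfere (3-clique) ⇒ χ ≥ 3
  3-colouring: R0={s}  R1={b,j}  R2={y}
  χ = 3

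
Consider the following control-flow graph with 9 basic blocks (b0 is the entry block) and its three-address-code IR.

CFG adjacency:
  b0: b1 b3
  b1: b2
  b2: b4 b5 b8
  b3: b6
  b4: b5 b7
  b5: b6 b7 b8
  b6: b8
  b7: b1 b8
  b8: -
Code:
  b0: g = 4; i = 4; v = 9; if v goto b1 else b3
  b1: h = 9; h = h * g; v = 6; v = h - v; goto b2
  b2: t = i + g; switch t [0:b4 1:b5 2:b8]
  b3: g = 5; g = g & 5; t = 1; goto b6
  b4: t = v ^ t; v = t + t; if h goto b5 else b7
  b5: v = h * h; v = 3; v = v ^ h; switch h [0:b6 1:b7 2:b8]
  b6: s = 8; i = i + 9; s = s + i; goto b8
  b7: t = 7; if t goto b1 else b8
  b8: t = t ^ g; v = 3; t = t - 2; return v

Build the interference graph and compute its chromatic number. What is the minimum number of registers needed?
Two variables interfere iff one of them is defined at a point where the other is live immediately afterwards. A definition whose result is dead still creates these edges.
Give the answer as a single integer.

Answer: 5

Working:
Per-block:
  b0: {g,i,v} / ∅
  b1: {h,v} / {g}
  b2: {t} / {g,i}
  b3: {g,t} / ∅
  b4: {t,v} / {h,t,v}
  b5: {v} / {h}
  b6: {i,s} / {i}
  b7: {t} / ∅
  b8: {t,v} / {g,t}

Backward fixpoint:
  b0 li=∅ lo={g,i}
  b1 li={g,i} lo={g,h,i,v}
  b2 li={g,h,i,v} lo={g,h,i,t,v}
  b3 li={i} lo={g,i,t}
  b4 li={g,h,i,t,v} lo={g,h,i,t}
  b5 li={g,h,i,t} lo={g,i,t}
  b6 li={g,i,t} lo={g,t}
  b7 li={g,i} lo={g,i,t}
  b8 li={g,t} lo=∅

Interference:
  g: {h,i,s,t,v}
  h: {g,i,t,v}
  i: {g,h,s,t,v}
  s: {g,i,t}
  t: {g,h,i,s,v}
  v: {g,h,i,t}

Chromatic number:
  lower bound: {g,h,i,t,v} mutually conflict ⇒ χ ≥ 5
  5-colouring: c0={g}  c1={i}  c2={t}  c3={h,s}  c4={v}
  χ = 5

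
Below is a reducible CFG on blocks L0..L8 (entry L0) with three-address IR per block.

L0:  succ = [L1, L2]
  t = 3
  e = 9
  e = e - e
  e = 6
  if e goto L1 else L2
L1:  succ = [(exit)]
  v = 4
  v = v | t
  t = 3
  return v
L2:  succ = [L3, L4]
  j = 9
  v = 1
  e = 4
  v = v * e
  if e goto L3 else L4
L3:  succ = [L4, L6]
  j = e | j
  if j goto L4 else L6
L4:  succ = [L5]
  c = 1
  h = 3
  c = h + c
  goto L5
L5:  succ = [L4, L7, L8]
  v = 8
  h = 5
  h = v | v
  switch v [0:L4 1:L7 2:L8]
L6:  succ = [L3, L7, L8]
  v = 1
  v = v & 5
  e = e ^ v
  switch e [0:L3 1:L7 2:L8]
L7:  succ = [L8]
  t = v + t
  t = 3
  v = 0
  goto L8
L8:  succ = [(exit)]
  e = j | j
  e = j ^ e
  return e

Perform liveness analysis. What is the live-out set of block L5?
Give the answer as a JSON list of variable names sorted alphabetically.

Block summaries:
  L0: def={e,t} ue=∅
  L1: def={t,v} ue={t}
  L2: def={e,j,v} ue=∅
  L3: def={j} ue={e,j}
  L4: def={c,h} ue=∅
  L5: def={h,v} ue=∅
  L6: def={e,v} ue={e}
  L7: def={t,v} ue={t,v}
  L8: def={e} ue={j}

Backward fixpoint:
  live L0: ∅→{t}
  live L1: {t}→∅
  live L2: {t}→{e,j,t}
  live L3: {e,j,t}→{e,j,t}
  live L4: {j,t}→{j,t}
  live L5: {j,t}→{j,t,v}
  live L6: {e,j,t}→{e,j,t,v}
  live L7: {j,t,v}→{j}
  live L8: {j}→∅

live-out(L5) = ["j", "t", "v"]

Answer: ["j", "t", "v"]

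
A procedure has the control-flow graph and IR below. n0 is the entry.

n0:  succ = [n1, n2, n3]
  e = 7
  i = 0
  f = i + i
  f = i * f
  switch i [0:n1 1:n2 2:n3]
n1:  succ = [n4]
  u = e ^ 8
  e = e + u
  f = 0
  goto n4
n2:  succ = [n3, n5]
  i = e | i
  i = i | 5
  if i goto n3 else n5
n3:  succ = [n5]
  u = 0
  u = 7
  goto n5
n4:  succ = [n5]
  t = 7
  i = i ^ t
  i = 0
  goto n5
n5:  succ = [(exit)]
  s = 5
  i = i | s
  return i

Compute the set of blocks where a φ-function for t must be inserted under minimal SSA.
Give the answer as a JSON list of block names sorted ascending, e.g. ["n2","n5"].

Answer: ["n5"]

Derivation:
idom tree: n1←n0 n2←n0 n3←n0 n4←n1 n5←n0
Dom at joins:
  n3: preds {n0,n2}: {n0} ∩ {n0,n2} = {n0}; idom=n0
  n5: preds {n2,n3,n4}: {n0,n2} ∩ {n0,n3} ∩ {n0,n1,n4} = {n0}; idom=n0

DF derivation:
  join n3 pred n0: · stop@n0
  join n3 pred n2: n2 stop@n0
  join n5 pred n2: n2 stop@n0
  join n5 pred n3: n3 stop@n0
  join n5 pred n4: n4→n1 stop@n0
  n0 → ∅
  n1 → {n5}
  n2 → {n3,n5}
  n3 → {n5}
  n4 → {n5}
  n5 → ∅

φ for t: defs {n4}
  DF⁺ = {n5}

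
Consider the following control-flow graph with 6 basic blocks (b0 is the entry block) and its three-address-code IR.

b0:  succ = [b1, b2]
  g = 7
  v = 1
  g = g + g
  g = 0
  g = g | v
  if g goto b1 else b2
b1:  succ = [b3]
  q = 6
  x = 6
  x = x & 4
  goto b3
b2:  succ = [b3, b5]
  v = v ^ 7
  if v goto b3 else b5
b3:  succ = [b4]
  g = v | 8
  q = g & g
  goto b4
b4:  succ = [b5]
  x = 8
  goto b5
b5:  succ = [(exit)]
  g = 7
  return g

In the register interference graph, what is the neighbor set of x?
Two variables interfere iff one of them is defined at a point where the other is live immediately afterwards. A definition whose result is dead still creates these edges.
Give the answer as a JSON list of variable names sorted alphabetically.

Answer: ["v"]

Derivation:
def/use:
  b0 def {g,v} use ∅
  b1 def {q,x} use ∅
  b2 def {v} use {v}
  b3 def {g,q} use {v}
  b4 def {x} use ∅
  b5 def {g} use ∅

Live sets:
  b0 li=∅ lo={v}
  b1 li={v} lo={v}
  b2 li={v} lo={v}
  b3 li={v} lo=∅
  b4 li=∅ lo=∅
  b5 li=∅ lo=∅

Conflict graph:
  g: {v}
  q: {v}
  v: {g,q,x}
  x: {v}

N(x) = ["v"]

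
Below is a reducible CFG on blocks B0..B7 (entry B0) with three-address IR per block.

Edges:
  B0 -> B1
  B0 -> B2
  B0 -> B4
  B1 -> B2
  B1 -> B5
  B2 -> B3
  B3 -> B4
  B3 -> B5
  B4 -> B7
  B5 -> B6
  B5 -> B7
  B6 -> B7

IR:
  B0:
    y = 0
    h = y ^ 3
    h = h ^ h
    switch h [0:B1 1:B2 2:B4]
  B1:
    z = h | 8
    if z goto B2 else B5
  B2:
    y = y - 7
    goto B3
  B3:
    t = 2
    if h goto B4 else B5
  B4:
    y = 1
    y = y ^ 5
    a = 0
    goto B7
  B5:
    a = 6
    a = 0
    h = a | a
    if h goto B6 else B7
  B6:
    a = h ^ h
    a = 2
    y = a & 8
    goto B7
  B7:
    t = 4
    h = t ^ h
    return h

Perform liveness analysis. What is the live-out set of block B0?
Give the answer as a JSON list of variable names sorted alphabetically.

Answer: ["h", "y"]

Working:
Per-block:
  B0: def={h,y} ue=∅
  B1: def={z} ue={h}
  B2: def={y} ue={y}
  B3: def={t} ue={h}
  B4: def={a,y} ue=∅
  B5: def={a,h} ue=∅
  B6: def={a,y} ue={h}
  B7: def={h,t} ue={h}

Backward fixpoint:
  B0: in=∅ out={h,y}
  B1: in={h,y} out={h,y}
  B2: in={h,y} out={h}
  B3: in={h} out={h}
  B4: in={h} out={h}
  B5: in=∅ out={h}
  B6: in={h} out={h}
  B7: in={h} out=∅

live-out(B0) = ["h", "y"]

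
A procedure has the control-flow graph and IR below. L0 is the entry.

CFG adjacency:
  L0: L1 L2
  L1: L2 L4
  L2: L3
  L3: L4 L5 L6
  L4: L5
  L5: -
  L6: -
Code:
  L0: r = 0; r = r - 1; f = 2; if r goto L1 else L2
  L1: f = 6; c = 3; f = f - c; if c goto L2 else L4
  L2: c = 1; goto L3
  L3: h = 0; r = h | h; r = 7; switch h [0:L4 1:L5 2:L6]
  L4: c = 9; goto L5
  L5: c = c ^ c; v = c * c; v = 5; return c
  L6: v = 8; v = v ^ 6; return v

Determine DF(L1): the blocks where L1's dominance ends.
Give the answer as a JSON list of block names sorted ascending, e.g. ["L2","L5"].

idom tree: L1←L0 L2←L0 L3←L2 L4←L0 L5←L0 L6←L3
Dom∩ at merges:
  L2: preds {L0,L1}: {L0} ∩ {L0,L1} = {L0}; idom=L0
  L4: preds {L1,L3}: {L0,L1} ∩ {L0,L2,L3} = {L0}; idom=L0
  L5: preds {L3,L4}: {L0,L2,L3} ∩ {L0,L4} = {L0}; idom=L0

DF walk-up:
  L2←L0: walk · to L0
  L2←L1: walk L1 to L0
  L4←L1: walk L1 to L0
  L4←L3: walk L3→L2 to L0
  L5←L3: walk L3→L2 to L0
  L5←L4: walk L4 to L0
  DF(L0)=∅
  DF(L1)={L2,L4}
  DF(L2)={L4,L5}
  DF(L3)={L4,L5}
  DF(L4)={L5}
  DF(L5)=∅
  DF(L6)=∅

DF(L1) = ["L2", "L4"]

Answer: ["L2", "L4"]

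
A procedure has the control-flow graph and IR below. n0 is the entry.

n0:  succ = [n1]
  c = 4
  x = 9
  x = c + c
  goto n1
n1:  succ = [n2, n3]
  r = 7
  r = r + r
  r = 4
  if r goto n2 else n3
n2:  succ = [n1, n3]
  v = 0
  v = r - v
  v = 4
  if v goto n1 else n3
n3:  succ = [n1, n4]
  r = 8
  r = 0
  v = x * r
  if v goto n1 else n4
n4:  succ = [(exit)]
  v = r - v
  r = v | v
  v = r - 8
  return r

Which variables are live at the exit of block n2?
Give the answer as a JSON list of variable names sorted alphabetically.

def/use:
  n0: {c,x} / ∅
  n1: {r} / ∅
  n2: {v} / {r}
  n3: {r,v} / {x}
  n4: {r,v} / {r,v}

Liveness:
  n0: in=∅ out={x}
  n1: in={x} out={r,x}
  n2: in={r,x} out={x}
  n3: in={x} out={r,v,x}
  n4: in={r,v} out=∅

live-out(n2) = ["x"]

Answer: ["x"]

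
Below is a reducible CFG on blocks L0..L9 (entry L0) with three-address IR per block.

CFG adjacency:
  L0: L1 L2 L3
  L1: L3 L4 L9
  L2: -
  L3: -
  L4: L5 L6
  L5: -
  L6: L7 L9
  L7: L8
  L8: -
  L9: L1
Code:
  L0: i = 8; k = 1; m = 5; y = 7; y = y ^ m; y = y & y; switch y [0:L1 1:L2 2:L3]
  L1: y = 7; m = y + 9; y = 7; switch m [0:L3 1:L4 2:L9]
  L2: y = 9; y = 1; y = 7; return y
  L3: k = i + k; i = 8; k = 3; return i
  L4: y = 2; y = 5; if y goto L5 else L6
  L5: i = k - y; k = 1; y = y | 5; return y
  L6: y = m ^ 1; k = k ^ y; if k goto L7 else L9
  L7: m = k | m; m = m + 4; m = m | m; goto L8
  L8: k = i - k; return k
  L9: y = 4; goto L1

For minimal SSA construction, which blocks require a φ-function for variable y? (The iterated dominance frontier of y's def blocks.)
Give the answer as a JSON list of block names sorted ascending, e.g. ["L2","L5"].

idom tree: L1←L0 L2←L0 L3←L0 L4←L1 L5←L4 L6←L4 L7←L6 L8←L7 L9←L1
Dom∩ at merges:
  L1: preds {L0,L9}: {L0} ∩ {L0,L1,L9} = {L0}; idom=L0
  L3: preds {L0,L1}: {L0} ∩ {L0,L1} = {L0}; idom=L0
  L9: preds {L1,L6}: {L0,L1} ∩ {L0,L1,L4,L6} = {L0,L1}; idom=L1

DF derivation:
  L1←L0: walk · to L0
  L1←L9: walk L9→L1 to L0
  L3←L0: walk · to L0
  L3←L1: walk L1 to L0
  L9←L1: walk · to L1
  L9←L6: walk L6→L4 to L1
  L0 → ∅
  L1 → {L1,L3}
  L2 → ∅
  L3 → ∅
  L4 → {L9}
  L5 → ∅
  L6 → {L9}
  L7 → ∅
  L8 → ∅
  L9 → {L1}

φ for y: defs {L0,L1,L2,L4,L5,L6,L9}
  DF⁺ = {L1,L3,L9}

Answer: ["L1", "L3", "L9"]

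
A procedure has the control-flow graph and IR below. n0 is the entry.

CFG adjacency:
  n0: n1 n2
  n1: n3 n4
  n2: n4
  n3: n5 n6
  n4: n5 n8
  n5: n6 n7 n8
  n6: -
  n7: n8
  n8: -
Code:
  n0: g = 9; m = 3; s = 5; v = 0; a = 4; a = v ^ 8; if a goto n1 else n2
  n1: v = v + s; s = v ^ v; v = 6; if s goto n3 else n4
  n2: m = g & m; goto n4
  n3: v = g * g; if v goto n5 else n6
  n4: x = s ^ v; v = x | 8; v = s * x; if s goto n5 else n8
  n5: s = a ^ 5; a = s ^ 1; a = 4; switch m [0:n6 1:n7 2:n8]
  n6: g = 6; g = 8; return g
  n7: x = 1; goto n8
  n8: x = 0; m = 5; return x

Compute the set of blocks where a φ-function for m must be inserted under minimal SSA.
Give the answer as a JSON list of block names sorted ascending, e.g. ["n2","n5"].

idom tree: n1←n0 n2←n0 n3←n1 n4←n0 n5←n0 n6←n0 n7←n5 n8←n0
Dom∩ at merges:
  n4: preds {n1,n2}: {n0,n1} ∩ {n0,n2} = {n0}; idom=n0
  n5: preds {n3,n4}: {n0,n1,n3} ∩ {n0,n4} = {n0}; idom=n0
  n6: preds {n3,n5}: {n0,n1,n3} ∩ {n0,n5} = {n0}; idom=n0
  n8: preds {n4,n5,n7}: {n0,n4} ∩ {n0,n5} ∩ {n0,n5,n7} = {n0}; idom=n0

Frontier:
  n4←n1: walk n1 to n0
  n4←n2: walk n2 to n0
  n5←n3: walk n3→n1 to n0
  n5←n4: walk n4 to n0
  n6←n3: walk n3→n1 to n0
  n6←n5: walk n5 to n0
  n8←n4: walk n4 to n0
  n8←n5: walk n5 to n0
  n8←n7: walk n7→n5 to n0
  DF(n0)=∅
  DF(n1)={n4,n5,n6}
  DF(n2)={n4}
  DF(n3)={n5,n6}
  DF(n4)={n5,n8}
  DF(n5)={n6,n8}
  DF(n6)=∅
  DF(n7)={n8}
  DF(n8)=∅

φ for m: defs {n0,n2,n8}
  DF⁺ = {n4,n5,n6,n8}

Answer: ["n4", "n5", "n6", "n8"]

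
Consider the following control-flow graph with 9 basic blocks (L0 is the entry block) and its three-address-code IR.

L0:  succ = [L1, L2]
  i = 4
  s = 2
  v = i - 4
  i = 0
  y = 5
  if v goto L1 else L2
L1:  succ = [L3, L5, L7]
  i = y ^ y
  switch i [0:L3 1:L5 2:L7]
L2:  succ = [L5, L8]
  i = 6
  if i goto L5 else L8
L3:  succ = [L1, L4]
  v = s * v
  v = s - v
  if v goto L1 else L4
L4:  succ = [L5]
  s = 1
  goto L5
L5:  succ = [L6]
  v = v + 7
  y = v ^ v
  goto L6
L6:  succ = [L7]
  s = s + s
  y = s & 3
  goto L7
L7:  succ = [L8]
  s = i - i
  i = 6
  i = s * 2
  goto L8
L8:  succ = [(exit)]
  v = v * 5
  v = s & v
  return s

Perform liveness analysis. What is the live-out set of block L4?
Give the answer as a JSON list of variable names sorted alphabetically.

Answer: ["i", "s", "v"]

Working:
Per-block:
  L0: {i,s,v,y} / ∅
  L1: {i} / {y}
  L2: {i} / ∅
  L3: {v} / {s,v}
  L4: {s} / ∅
  L5: {v,y} / {v}
  L6: {s,y} / {s}
  L7: {i,s} / {i}
  L8: {v} / {s,v}

Live sets:
  live L0: ∅→{s,v,y}
  live L1: {s,v,y}→{i,s,v,y}
  live L2: {s,v}→{i,s,v}
  live L3: {i,s,v,y}→{i,s,v,y}
  live L4: {i,v}→{i,s,v}
  live L5: {i,s,v}→{i,s,v}
  live L6: {i,s,v}→{i,v}
  live L7: {i,v}→{s,v}
  live L8: {s,v}→∅

live-out(L4) = ["i", "s", "v"]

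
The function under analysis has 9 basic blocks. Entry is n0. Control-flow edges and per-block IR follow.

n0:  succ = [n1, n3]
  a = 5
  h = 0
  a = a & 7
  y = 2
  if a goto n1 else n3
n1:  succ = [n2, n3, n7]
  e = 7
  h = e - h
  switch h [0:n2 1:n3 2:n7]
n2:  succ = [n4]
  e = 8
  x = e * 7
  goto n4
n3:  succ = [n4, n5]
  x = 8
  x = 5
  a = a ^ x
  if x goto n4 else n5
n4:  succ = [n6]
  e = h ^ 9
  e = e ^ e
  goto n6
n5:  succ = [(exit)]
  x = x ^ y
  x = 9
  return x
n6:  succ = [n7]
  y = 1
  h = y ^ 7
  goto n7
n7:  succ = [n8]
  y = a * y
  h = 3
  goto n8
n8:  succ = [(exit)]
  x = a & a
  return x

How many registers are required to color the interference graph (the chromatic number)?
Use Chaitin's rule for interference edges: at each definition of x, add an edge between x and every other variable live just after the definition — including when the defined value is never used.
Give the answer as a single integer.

Block summaries:
  n0: def={a,h,y} ue=∅
  n1: def={e,h} ue={h}
  n2: def={e,x} ue=∅
  n3: def={a,x} ue={a}
  n4: def={e} ue={h}
  n5: def={x} ue={x,y}
  n6: def={h,y} ue=∅
  n7: def={h,y} ue={a,y}
  n8: def={x} ue={a}

Live sets:
  n0 li=∅ lo={a,h,y}
  n1 li={a,h,y} lo={a,h,y}
  n2 li={a,h} lo={a,h}
  n3 li={a,h,y} lo={a,h,x,y}
  n4 li={a,h} lo={a}
  n5 li={x,y} lo=∅
  n6 li={a} lo={a,y}
  n7 li={a,y} lo={a}
  n8 li={a} lo=∅

Interference:
  a↔{e,h,x,y}
  e↔{a,h,y}
  h↔{a,e,x,y}
  x↔{a,h,y}
  y↔{a,e,h,x}

Colouring:
  {a,e,h,y} pairwise interfere (4-clique) ⇒ χ ≥ 4
  assign a→c0 e→c3 h→c1 x→c3 y→c2 — no edge inside a register ⇒ χ ≤ 4
  χ = 4

Answer: 4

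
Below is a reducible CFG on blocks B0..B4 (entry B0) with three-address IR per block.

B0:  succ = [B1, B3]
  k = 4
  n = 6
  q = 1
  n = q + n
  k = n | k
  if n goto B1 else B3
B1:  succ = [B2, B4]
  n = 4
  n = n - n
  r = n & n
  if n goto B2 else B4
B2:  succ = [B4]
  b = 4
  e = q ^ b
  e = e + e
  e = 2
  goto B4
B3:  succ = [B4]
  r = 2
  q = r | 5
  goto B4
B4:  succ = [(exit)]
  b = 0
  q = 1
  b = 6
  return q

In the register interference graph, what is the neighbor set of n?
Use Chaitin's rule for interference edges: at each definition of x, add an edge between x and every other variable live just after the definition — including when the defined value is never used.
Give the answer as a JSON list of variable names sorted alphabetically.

Answer: ["k", "q", "r"]

Working:
def/use:
  B0: {k,n,q} / ∅
  B1: {n,r} / ∅
  B2: {b,e} / {q}
  B3: {q,r} / ∅
  B4: {b,q} / ∅

Liveness:
  B0 li=∅ lo={q}
  B1 li={q} lo={q}
  B2 li={q} lo=∅
  B3 li=∅ lo=∅
  B4 li=∅ lo=∅

Interference:
  b — {q}
  e — ∅
  k — {n,q}
  n — {k,q,r}
  q — {b,k,n,r}
  r — {n,q}

N(n) = ["k", "q", "r"]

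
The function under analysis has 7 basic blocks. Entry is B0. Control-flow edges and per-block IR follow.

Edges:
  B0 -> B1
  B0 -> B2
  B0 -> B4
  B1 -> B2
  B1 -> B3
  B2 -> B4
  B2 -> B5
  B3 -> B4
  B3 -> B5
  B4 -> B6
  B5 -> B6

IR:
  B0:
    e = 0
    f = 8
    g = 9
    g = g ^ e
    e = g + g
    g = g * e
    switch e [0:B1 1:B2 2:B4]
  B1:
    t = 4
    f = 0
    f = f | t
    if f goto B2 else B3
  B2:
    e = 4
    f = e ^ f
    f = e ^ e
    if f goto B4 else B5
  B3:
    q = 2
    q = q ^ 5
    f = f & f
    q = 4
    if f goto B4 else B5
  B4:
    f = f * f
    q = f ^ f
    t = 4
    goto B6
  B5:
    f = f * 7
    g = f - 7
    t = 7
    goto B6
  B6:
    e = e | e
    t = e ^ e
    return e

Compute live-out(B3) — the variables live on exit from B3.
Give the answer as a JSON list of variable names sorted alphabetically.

def/use:
  B0: def={e,f,g} ue=∅
  B1: def={f,t} ue=∅
  B2: def={e,f} ue={f}
  B3: def={f,q} ue={f}
  B4: def={f,q,t} ue={f}
  B5: def={f,g,t} ue={f}
  B6: def={e,t} ue={e}

Live sets:
  live B0: ∅→{e,f}
  live B1: {e}→{e,f}
  live B2: {f}→{e,f}
  live B3: {e,f}→{e,f}
  live B4: {e,f}→{e}
  live B5: {e,f}→{e}
  live B6: {e}→∅

live-out(B3) = ["e", "f"]

Answer: ["e", "f"]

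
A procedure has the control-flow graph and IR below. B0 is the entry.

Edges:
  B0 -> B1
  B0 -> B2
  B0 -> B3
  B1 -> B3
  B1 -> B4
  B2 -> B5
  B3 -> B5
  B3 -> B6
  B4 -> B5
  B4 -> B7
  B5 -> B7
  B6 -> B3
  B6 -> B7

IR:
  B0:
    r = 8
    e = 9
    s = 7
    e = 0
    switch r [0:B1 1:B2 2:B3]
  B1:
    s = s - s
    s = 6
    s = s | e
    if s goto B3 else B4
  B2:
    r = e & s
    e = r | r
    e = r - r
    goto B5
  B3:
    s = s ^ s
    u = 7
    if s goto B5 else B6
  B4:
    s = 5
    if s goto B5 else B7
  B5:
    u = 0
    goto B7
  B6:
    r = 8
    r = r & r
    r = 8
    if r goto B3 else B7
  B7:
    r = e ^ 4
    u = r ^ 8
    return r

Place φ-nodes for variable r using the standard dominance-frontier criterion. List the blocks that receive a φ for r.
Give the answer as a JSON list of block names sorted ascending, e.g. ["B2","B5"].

Answer: ["B3", "B5", "B7"]

Working:
idom tree: B1←B0 B2←B0 B3←B0 B4←B1 B5←B0 B6←B3 B7←B0
Dom∩ at merges:
  B3: preds {B0,B1,B6}: {B0} ∩ {B0,B1} ∩ {B0,B3,B6} = {B0}; idom=B0
  B5: preds {B2,B3,B4}: {B0,B2} ∩ {B0,B3} ∩ {B0,B1,B4} = {B0}; idom=B0
  B7: preds {B4,B5,B6}: {B0,B1,B4} ∩ {B0,B5} ∩ {B0,B3,B6} = {B0}; idom=B0

DF derivation:
  join B3 pred B0: · stop@B0
  join B3 pred B1: B1 stop@B0
  join B3 pred B6: B6→B3 stop@B0
  join B5 pred B2: B2 stop@B0
  join B5 pred B3: B3 stop@B0
  join B5 pred B4: B4→B1 stop@B0
  join B7 pred B4: B4→B1 stop@B0
  join B7 pred B5: B5 stop@B0
  join B7 pred B6: B6→B3 stop@B0
  B0: DF=∅
  B1: DF={B3,B5,B7}
  B2: DF={B5}
  B3: DF={B3,B5,B7}
  B4: DF={B5,B7}
  B5: DF={B7}
  B6: DF={B3,B7}
  B7: DF=∅

φ for r: defs {B0,B2,B6,B7}
  DF⁺ = {B3,B5,B7}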